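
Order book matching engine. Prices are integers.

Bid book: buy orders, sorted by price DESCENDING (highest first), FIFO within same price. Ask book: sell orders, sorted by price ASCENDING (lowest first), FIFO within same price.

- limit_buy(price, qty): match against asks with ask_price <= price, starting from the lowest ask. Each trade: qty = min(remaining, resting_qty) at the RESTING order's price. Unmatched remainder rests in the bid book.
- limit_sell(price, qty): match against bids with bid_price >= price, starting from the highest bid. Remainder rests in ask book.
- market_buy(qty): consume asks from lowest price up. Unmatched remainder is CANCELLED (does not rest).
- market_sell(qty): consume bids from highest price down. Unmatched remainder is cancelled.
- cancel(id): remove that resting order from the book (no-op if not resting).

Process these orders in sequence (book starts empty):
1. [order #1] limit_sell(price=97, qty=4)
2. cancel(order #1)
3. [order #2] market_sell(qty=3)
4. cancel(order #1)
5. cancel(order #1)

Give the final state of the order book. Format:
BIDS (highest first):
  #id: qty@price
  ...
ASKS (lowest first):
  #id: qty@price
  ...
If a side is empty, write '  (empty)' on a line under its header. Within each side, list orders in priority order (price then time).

After op 1 [order #1] limit_sell(price=97, qty=4): fills=none; bids=[-] asks=[#1:4@97]
After op 2 cancel(order #1): fills=none; bids=[-] asks=[-]
After op 3 [order #2] market_sell(qty=3): fills=none; bids=[-] asks=[-]
After op 4 cancel(order #1): fills=none; bids=[-] asks=[-]
After op 5 cancel(order #1): fills=none; bids=[-] asks=[-]

Answer: BIDS (highest first):
  (empty)
ASKS (lowest first):
  (empty)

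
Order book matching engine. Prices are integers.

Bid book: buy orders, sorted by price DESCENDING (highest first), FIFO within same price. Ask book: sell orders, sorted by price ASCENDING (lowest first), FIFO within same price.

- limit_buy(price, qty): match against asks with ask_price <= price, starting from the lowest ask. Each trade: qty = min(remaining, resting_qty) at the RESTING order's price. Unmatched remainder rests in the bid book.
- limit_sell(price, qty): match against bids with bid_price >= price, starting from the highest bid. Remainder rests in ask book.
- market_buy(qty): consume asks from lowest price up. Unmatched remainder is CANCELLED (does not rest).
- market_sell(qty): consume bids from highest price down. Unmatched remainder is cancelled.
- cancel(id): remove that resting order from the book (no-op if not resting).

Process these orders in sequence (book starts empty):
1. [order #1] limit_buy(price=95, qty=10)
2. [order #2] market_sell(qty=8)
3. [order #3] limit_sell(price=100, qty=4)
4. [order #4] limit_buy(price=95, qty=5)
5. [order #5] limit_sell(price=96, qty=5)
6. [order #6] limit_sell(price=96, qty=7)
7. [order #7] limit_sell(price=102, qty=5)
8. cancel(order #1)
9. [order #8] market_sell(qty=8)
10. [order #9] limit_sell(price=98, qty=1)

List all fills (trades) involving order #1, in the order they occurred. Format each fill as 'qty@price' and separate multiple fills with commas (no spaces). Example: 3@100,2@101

After op 1 [order #1] limit_buy(price=95, qty=10): fills=none; bids=[#1:10@95] asks=[-]
After op 2 [order #2] market_sell(qty=8): fills=#1x#2:8@95; bids=[#1:2@95] asks=[-]
After op 3 [order #3] limit_sell(price=100, qty=4): fills=none; bids=[#1:2@95] asks=[#3:4@100]
After op 4 [order #4] limit_buy(price=95, qty=5): fills=none; bids=[#1:2@95 #4:5@95] asks=[#3:4@100]
After op 5 [order #5] limit_sell(price=96, qty=5): fills=none; bids=[#1:2@95 #4:5@95] asks=[#5:5@96 #3:4@100]
After op 6 [order #6] limit_sell(price=96, qty=7): fills=none; bids=[#1:2@95 #4:5@95] asks=[#5:5@96 #6:7@96 #3:4@100]
After op 7 [order #7] limit_sell(price=102, qty=5): fills=none; bids=[#1:2@95 #4:5@95] asks=[#5:5@96 #6:7@96 #3:4@100 #7:5@102]
After op 8 cancel(order #1): fills=none; bids=[#4:5@95] asks=[#5:5@96 #6:7@96 #3:4@100 #7:5@102]
After op 9 [order #8] market_sell(qty=8): fills=#4x#8:5@95; bids=[-] asks=[#5:5@96 #6:7@96 #3:4@100 #7:5@102]
After op 10 [order #9] limit_sell(price=98, qty=1): fills=none; bids=[-] asks=[#5:5@96 #6:7@96 #9:1@98 #3:4@100 #7:5@102]

Answer: 8@95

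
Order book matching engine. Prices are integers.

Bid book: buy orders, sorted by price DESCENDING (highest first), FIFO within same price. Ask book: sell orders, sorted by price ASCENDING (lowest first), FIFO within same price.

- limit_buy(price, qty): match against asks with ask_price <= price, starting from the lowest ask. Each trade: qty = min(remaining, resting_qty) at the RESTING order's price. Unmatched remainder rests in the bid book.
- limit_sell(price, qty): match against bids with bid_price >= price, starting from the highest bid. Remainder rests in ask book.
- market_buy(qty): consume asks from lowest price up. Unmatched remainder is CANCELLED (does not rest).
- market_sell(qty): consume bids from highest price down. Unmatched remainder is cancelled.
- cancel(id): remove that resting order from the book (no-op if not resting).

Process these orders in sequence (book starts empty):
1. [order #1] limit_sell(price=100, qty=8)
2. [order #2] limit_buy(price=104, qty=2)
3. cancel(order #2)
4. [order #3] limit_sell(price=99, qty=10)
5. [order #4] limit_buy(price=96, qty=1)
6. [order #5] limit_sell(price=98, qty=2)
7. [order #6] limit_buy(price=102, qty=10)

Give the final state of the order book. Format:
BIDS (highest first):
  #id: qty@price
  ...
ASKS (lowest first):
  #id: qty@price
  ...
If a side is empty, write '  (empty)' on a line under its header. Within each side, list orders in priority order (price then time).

After op 1 [order #1] limit_sell(price=100, qty=8): fills=none; bids=[-] asks=[#1:8@100]
After op 2 [order #2] limit_buy(price=104, qty=2): fills=#2x#1:2@100; bids=[-] asks=[#1:6@100]
After op 3 cancel(order #2): fills=none; bids=[-] asks=[#1:6@100]
After op 4 [order #3] limit_sell(price=99, qty=10): fills=none; bids=[-] asks=[#3:10@99 #1:6@100]
After op 5 [order #4] limit_buy(price=96, qty=1): fills=none; bids=[#4:1@96] asks=[#3:10@99 #1:6@100]
After op 6 [order #5] limit_sell(price=98, qty=2): fills=none; bids=[#4:1@96] asks=[#5:2@98 #3:10@99 #1:6@100]
After op 7 [order #6] limit_buy(price=102, qty=10): fills=#6x#5:2@98 #6x#3:8@99; bids=[#4:1@96] asks=[#3:2@99 #1:6@100]

Answer: BIDS (highest first):
  #4: 1@96
ASKS (lowest first):
  #3: 2@99
  #1: 6@100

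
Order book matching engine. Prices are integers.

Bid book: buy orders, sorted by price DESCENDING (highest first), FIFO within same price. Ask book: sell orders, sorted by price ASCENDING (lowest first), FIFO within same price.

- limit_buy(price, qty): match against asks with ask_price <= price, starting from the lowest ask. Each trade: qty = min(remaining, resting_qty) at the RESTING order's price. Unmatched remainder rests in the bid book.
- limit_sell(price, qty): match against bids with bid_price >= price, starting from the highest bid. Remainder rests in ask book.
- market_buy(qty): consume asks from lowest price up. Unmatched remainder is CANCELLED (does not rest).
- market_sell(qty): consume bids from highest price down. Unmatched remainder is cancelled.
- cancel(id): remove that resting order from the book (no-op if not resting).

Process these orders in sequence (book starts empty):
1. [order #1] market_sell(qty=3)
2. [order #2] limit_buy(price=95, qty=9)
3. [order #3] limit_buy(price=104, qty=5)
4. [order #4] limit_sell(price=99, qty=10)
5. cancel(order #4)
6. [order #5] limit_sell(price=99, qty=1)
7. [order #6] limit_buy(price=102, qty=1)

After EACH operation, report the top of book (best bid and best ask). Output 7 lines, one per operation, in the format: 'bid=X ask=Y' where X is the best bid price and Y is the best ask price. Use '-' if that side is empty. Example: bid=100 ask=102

After op 1 [order #1] market_sell(qty=3): fills=none; bids=[-] asks=[-]
After op 2 [order #2] limit_buy(price=95, qty=9): fills=none; bids=[#2:9@95] asks=[-]
After op 3 [order #3] limit_buy(price=104, qty=5): fills=none; bids=[#3:5@104 #2:9@95] asks=[-]
After op 4 [order #4] limit_sell(price=99, qty=10): fills=#3x#4:5@104; bids=[#2:9@95] asks=[#4:5@99]
After op 5 cancel(order #4): fills=none; bids=[#2:9@95] asks=[-]
After op 6 [order #5] limit_sell(price=99, qty=1): fills=none; bids=[#2:9@95] asks=[#5:1@99]
After op 7 [order #6] limit_buy(price=102, qty=1): fills=#6x#5:1@99; bids=[#2:9@95] asks=[-]

Answer: bid=- ask=-
bid=95 ask=-
bid=104 ask=-
bid=95 ask=99
bid=95 ask=-
bid=95 ask=99
bid=95 ask=-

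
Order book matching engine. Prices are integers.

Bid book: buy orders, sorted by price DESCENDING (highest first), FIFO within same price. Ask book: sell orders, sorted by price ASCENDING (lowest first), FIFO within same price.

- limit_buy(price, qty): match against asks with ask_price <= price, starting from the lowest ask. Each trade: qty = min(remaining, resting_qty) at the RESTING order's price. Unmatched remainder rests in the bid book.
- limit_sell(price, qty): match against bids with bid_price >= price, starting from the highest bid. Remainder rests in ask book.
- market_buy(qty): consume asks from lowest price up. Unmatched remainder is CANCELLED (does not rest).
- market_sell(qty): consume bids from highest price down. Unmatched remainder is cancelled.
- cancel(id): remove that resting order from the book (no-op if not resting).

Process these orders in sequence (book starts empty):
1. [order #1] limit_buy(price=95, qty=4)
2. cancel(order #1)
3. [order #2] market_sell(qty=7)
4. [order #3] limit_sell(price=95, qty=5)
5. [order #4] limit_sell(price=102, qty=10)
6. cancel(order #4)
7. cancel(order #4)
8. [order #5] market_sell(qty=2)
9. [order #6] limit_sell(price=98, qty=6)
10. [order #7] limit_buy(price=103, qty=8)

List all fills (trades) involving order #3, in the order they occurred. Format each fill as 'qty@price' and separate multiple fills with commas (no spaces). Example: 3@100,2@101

After op 1 [order #1] limit_buy(price=95, qty=4): fills=none; bids=[#1:4@95] asks=[-]
After op 2 cancel(order #1): fills=none; bids=[-] asks=[-]
After op 3 [order #2] market_sell(qty=7): fills=none; bids=[-] asks=[-]
After op 4 [order #3] limit_sell(price=95, qty=5): fills=none; bids=[-] asks=[#3:5@95]
After op 5 [order #4] limit_sell(price=102, qty=10): fills=none; bids=[-] asks=[#3:5@95 #4:10@102]
After op 6 cancel(order #4): fills=none; bids=[-] asks=[#3:5@95]
After op 7 cancel(order #4): fills=none; bids=[-] asks=[#3:5@95]
After op 8 [order #5] market_sell(qty=2): fills=none; bids=[-] asks=[#3:5@95]
After op 9 [order #6] limit_sell(price=98, qty=6): fills=none; bids=[-] asks=[#3:5@95 #6:6@98]
After op 10 [order #7] limit_buy(price=103, qty=8): fills=#7x#3:5@95 #7x#6:3@98; bids=[-] asks=[#6:3@98]

Answer: 5@95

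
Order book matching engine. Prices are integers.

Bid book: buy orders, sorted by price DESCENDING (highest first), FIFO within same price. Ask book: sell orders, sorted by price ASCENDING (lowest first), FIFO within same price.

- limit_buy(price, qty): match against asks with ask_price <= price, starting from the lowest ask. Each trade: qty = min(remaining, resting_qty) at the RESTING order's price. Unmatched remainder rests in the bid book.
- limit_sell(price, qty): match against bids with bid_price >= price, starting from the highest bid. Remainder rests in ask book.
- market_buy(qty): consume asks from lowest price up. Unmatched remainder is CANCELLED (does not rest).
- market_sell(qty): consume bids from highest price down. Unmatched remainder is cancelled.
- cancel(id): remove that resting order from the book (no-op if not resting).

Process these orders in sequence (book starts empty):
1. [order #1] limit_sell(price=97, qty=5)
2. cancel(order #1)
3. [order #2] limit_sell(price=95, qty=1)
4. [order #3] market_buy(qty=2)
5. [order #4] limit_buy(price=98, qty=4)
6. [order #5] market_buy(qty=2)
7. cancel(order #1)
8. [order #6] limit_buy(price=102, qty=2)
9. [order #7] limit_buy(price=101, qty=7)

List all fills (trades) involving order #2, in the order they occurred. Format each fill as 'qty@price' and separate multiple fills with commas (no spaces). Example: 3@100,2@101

Answer: 1@95

Derivation:
After op 1 [order #1] limit_sell(price=97, qty=5): fills=none; bids=[-] asks=[#1:5@97]
After op 2 cancel(order #1): fills=none; bids=[-] asks=[-]
After op 3 [order #2] limit_sell(price=95, qty=1): fills=none; bids=[-] asks=[#2:1@95]
After op 4 [order #3] market_buy(qty=2): fills=#3x#2:1@95; bids=[-] asks=[-]
After op 5 [order #4] limit_buy(price=98, qty=4): fills=none; bids=[#4:4@98] asks=[-]
After op 6 [order #5] market_buy(qty=2): fills=none; bids=[#4:4@98] asks=[-]
After op 7 cancel(order #1): fills=none; bids=[#4:4@98] asks=[-]
After op 8 [order #6] limit_buy(price=102, qty=2): fills=none; bids=[#6:2@102 #4:4@98] asks=[-]
After op 9 [order #7] limit_buy(price=101, qty=7): fills=none; bids=[#6:2@102 #7:7@101 #4:4@98] asks=[-]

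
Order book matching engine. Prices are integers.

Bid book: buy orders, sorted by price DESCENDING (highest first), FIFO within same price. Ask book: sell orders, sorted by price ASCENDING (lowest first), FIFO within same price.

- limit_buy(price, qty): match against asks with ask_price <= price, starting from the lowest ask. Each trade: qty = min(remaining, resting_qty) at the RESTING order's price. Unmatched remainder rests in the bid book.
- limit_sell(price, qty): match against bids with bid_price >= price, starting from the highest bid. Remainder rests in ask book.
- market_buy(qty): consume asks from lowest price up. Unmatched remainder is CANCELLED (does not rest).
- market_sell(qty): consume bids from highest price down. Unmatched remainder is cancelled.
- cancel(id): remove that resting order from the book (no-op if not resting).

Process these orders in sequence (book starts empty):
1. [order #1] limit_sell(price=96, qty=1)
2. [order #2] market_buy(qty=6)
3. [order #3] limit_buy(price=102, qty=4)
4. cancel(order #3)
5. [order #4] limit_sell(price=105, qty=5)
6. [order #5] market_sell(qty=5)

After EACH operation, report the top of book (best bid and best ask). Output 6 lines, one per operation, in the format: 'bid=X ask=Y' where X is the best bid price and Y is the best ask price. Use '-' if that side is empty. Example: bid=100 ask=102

After op 1 [order #1] limit_sell(price=96, qty=1): fills=none; bids=[-] asks=[#1:1@96]
After op 2 [order #2] market_buy(qty=6): fills=#2x#1:1@96; bids=[-] asks=[-]
After op 3 [order #3] limit_buy(price=102, qty=4): fills=none; bids=[#3:4@102] asks=[-]
After op 4 cancel(order #3): fills=none; bids=[-] asks=[-]
After op 5 [order #4] limit_sell(price=105, qty=5): fills=none; bids=[-] asks=[#4:5@105]
After op 6 [order #5] market_sell(qty=5): fills=none; bids=[-] asks=[#4:5@105]

Answer: bid=- ask=96
bid=- ask=-
bid=102 ask=-
bid=- ask=-
bid=- ask=105
bid=- ask=105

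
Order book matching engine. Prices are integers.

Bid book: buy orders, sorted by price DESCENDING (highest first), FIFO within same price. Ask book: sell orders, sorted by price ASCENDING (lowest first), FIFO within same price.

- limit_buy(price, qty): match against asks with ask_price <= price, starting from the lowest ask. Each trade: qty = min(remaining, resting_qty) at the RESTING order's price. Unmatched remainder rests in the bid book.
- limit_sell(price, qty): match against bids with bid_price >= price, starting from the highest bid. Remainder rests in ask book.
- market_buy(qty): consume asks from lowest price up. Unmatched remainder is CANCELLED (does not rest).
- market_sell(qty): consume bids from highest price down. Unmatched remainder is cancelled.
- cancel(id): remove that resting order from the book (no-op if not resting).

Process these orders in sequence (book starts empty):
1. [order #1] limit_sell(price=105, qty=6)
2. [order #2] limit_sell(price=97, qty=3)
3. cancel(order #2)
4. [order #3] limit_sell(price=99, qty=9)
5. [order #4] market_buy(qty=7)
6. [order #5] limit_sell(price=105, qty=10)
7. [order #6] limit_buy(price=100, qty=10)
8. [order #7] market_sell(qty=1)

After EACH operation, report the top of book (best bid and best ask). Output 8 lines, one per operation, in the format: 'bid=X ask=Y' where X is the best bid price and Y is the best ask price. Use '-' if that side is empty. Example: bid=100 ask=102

After op 1 [order #1] limit_sell(price=105, qty=6): fills=none; bids=[-] asks=[#1:6@105]
After op 2 [order #2] limit_sell(price=97, qty=3): fills=none; bids=[-] asks=[#2:3@97 #1:6@105]
After op 3 cancel(order #2): fills=none; bids=[-] asks=[#1:6@105]
After op 4 [order #3] limit_sell(price=99, qty=9): fills=none; bids=[-] asks=[#3:9@99 #1:6@105]
After op 5 [order #4] market_buy(qty=7): fills=#4x#3:7@99; bids=[-] asks=[#3:2@99 #1:6@105]
After op 6 [order #5] limit_sell(price=105, qty=10): fills=none; bids=[-] asks=[#3:2@99 #1:6@105 #5:10@105]
After op 7 [order #6] limit_buy(price=100, qty=10): fills=#6x#3:2@99; bids=[#6:8@100] asks=[#1:6@105 #5:10@105]
After op 8 [order #7] market_sell(qty=1): fills=#6x#7:1@100; bids=[#6:7@100] asks=[#1:6@105 #5:10@105]

Answer: bid=- ask=105
bid=- ask=97
bid=- ask=105
bid=- ask=99
bid=- ask=99
bid=- ask=99
bid=100 ask=105
bid=100 ask=105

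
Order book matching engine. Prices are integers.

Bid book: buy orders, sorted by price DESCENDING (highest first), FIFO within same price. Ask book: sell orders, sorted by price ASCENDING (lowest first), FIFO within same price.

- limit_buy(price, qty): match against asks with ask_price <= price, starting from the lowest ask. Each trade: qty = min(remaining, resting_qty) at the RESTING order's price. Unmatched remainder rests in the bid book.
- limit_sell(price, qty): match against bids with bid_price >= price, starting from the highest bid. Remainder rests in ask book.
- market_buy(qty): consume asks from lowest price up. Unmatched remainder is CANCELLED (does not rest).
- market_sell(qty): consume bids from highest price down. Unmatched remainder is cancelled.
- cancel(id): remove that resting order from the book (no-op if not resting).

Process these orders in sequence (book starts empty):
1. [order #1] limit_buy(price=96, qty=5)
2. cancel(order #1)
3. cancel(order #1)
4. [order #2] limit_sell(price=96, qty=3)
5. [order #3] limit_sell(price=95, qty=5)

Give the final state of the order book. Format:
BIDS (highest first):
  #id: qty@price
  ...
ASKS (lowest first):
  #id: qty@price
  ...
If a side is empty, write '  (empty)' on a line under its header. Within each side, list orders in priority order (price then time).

After op 1 [order #1] limit_buy(price=96, qty=5): fills=none; bids=[#1:5@96] asks=[-]
After op 2 cancel(order #1): fills=none; bids=[-] asks=[-]
After op 3 cancel(order #1): fills=none; bids=[-] asks=[-]
After op 4 [order #2] limit_sell(price=96, qty=3): fills=none; bids=[-] asks=[#2:3@96]
After op 5 [order #3] limit_sell(price=95, qty=5): fills=none; bids=[-] asks=[#3:5@95 #2:3@96]

Answer: BIDS (highest first):
  (empty)
ASKS (lowest first):
  #3: 5@95
  #2: 3@96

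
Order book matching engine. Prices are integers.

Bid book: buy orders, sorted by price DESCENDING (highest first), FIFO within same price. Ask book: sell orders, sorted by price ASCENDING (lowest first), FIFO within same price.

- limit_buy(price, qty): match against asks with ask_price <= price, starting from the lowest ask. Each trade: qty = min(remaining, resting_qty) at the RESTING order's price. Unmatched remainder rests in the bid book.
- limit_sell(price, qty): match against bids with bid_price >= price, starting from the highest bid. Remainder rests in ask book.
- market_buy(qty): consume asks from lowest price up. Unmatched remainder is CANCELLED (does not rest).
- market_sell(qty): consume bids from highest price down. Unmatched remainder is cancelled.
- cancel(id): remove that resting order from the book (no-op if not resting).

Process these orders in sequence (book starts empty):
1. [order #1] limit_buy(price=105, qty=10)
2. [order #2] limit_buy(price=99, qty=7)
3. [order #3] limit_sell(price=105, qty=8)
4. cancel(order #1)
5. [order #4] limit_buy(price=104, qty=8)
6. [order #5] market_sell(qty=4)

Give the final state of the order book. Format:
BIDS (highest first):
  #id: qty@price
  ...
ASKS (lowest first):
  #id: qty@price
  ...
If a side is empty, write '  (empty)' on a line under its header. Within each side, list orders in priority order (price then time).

After op 1 [order #1] limit_buy(price=105, qty=10): fills=none; bids=[#1:10@105] asks=[-]
After op 2 [order #2] limit_buy(price=99, qty=7): fills=none; bids=[#1:10@105 #2:7@99] asks=[-]
After op 3 [order #3] limit_sell(price=105, qty=8): fills=#1x#3:8@105; bids=[#1:2@105 #2:7@99] asks=[-]
After op 4 cancel(order #1): fills=none; bids=[#2:7@99] asks=[-]
After op 5 [order #4] limit_buy(price=104, qty=8): fills=none; bids=[#4:8@104 #2:7@99] asks=[-]
After op 6 [order #5] market_sell(qty=4): fills=#4x#5:4@104; bids=[#4:4@104 #2:7@99] asks=[-]

Answer: BIDS (highest first):
  #4: 4@104
  #2: 7@99
ASKS (lowest first):
  (empty)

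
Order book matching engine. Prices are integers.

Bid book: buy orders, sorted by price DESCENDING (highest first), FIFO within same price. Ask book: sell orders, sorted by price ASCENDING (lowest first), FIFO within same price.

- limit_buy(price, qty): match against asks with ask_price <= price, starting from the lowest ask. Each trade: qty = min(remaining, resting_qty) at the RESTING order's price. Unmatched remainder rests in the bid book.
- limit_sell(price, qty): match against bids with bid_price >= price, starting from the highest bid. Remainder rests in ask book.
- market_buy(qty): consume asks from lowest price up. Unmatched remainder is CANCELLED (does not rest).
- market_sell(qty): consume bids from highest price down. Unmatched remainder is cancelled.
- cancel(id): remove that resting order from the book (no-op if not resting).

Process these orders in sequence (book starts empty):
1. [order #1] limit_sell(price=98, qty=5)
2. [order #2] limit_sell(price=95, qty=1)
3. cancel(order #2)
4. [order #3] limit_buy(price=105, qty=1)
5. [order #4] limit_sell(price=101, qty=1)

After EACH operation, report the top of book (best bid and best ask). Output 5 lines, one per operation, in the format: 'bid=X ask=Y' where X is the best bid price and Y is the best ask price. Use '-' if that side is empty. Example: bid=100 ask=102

Answer: bid=- ask=98
bid=- ask=95
bid=- ask=98
bid=- ask=98
bid=- ask=98

Derivation:
After op 1 [order #1] limit_sell(price=98, qty=5): fills=none; bids=[-] asks=[#1:5@98]
After op 2 [order #2] limit_sell(price=95, qty=1): fills=none; bids=[-] asks=[#2:1@95 #1:5@98]
After op 3 cancel(order #2): fills=none; bids=[-] asks=[#1:5@98]
After op 4 [order #3] limit_buy(price=105, qty=1): fills=#3x#1:1@98; bids=[-] asks=[#1:4@98]
After op 5 [order #4] limit_sell(price=101, qty=1): fills=none; bids=[-] asks=[#1:4@98 #4:1@101]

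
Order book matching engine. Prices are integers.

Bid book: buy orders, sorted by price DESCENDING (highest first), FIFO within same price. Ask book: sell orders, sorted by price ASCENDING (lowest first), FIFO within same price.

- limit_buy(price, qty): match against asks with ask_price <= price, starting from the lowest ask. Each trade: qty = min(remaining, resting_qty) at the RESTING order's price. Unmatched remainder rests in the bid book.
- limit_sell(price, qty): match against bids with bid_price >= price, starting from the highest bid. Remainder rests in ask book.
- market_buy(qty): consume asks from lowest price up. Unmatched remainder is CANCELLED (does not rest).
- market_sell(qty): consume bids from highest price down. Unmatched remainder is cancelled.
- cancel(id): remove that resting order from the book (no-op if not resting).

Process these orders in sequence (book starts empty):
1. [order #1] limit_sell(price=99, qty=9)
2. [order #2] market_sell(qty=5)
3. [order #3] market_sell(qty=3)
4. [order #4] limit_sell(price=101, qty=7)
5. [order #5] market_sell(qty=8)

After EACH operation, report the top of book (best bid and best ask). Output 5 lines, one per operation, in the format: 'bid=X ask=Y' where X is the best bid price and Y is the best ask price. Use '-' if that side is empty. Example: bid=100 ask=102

Answer: bid=- ask=99
bid=- ask=99
bid=- ask=99
bid=- ask=99
bid=- ask=99

Derivation:
After op 1 [order #1] limit_sell(price=99, qty=9): fills=none; bids=[-] asks=[#1:9@99]
After op 2 [order #2] market_sell(qty=5): fills=none; bids=[-] asks=[#1:9@99]
After op 3 [order #3] market_sell(qty=3): fills=none; bids=[-] asks=[#1:9@99]
After op 4 [order #4] limit_sell(price=101, qty=7): fills=none; bids=[-] asks=[#1:9@99 #4:7@101]
After op 5 [order #5] market_sell(qty=8): fills=none; bids=[-] asks=[#1:9@99 #4:7@101]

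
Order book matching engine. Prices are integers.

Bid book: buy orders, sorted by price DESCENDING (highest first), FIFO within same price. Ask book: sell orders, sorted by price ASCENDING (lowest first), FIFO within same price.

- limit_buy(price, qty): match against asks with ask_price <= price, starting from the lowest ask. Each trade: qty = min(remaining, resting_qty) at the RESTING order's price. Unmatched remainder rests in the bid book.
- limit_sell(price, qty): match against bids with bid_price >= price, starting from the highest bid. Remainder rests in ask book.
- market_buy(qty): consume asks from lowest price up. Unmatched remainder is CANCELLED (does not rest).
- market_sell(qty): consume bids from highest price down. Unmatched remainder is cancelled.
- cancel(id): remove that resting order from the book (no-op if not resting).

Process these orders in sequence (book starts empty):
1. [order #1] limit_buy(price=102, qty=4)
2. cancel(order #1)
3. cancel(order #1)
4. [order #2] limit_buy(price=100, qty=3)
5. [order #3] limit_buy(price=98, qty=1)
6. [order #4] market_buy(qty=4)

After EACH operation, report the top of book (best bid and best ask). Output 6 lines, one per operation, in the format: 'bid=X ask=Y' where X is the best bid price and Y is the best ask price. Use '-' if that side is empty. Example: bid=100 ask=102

Answer: bid=102 ask=-
bid=- ask=-
bid=- ask=-
bid=100 ask=-
bid=100 ask=-
bid=100 ask=-

Derivation:
After op 1 [order #1] limit_buy(price=102, qty=4): fills=none; bids=[#1:4@102] asks=[-]
After op 2 cancel(order #1): fills=none; bids=[-] asks=[-]
After op 3 cancel(order #1): fills=none; bids=[-] asks=[-]
After op 4 [order #2] limit_buy(price=100, qty=3): fills=none; bids=[#2:3@100] asks=[-]
After op 5 [order #3] limit_buy(price=98, qty=1): fills=none; bids=[#2:3@100 #3:1@98] asks=[-]
After op 6 [order #4] market_buy(qty=4): fills=none; bids=[#2:3@100 #3:1@98] asks=[-]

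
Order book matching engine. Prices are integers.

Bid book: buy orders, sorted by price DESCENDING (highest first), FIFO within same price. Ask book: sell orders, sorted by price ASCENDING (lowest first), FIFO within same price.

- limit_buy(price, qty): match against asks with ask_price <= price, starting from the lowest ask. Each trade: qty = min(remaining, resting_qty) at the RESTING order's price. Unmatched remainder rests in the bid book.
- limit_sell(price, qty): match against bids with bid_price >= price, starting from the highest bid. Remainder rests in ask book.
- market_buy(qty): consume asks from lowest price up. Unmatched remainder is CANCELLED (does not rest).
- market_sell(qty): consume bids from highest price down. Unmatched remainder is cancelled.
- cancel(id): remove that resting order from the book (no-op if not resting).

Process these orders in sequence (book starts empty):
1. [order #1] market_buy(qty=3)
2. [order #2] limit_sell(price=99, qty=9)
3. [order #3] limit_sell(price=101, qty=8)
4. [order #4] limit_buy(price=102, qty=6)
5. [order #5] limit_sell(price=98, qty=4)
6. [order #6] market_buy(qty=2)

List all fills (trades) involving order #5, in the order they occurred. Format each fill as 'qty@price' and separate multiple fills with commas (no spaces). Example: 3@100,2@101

Answer: 2@98

Derivation:
After op 1 [order #1] market_buy(qty=3): fills=none; bids=[-] asks=[-]
After op 2 [order #2] limit_sell(price=99, qty=9): fills=none; bids=[-] asks=[#2:9@99]
After op 3 [order #3] limit_sell(price=101, qty=8): fills=none; bids=[-] asks=[#2:9@99 #3:8@101]
After op 4 [order #4] limit_buy(price=102, qty=6): fills=#4x#2:6@99; bids=[-] asks=[#2:3@99 #3:8@101]
After op 5 [order #5] limit_sell(price=98, qty=4): fills=none; bids=[-] asks=[#5:4@98 #2:3@99 #3:8@101]
After op 6 [order #6] market_buy(qty=2): fills=#6x#5:2@98; bids=[-] asks=[#5:2@98 #2:3@99 #3:8@101]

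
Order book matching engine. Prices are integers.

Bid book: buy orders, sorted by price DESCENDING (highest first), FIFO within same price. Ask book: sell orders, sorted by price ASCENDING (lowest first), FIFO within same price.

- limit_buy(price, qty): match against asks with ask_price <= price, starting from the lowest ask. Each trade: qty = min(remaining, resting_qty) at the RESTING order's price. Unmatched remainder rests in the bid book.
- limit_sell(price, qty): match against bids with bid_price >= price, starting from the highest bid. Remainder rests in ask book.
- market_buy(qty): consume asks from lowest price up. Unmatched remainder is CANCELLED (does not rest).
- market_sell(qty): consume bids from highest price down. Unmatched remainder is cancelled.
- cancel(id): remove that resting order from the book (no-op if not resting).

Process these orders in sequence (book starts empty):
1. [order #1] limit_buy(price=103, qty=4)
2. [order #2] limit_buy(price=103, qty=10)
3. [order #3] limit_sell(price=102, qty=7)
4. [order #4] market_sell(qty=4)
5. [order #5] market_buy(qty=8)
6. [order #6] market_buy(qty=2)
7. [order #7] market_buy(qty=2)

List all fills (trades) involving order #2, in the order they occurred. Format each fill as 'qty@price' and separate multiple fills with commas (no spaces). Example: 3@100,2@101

After op 1 [order #1] limit_buy(price=103, qty=4): fills=none; bids=[#1:4@103] asks=[-]
After op 2 [order #2] limit_buy(price=103, qty=10): fills=none; bids=[#1:4@103 #2:10@103] asks=[-]
After op 3 [order #3] limit_sell(price=102, qty=7): fills=#1x#3:4@103 #2x#3:3@103; bids=[#2:7@103] asks=[-]
After op 4 [order #4] market_sell(qty=4): fills=#2x#4:4@103; bids=[#2:3@103] asks=[-]
After op 5 [order #5] market_buy(qty=8): fills=none; bids=[#2:3@103] asks=[-]
After op 6 [order #6] market_buy(qty=2): fills=none; bids=[#2:3@103] asks=[-]
After op 7 [order #7] market_buy(qty=2): fills=none; bids=[#2:3@103] asks=[-]

Answer: 3@103,4@103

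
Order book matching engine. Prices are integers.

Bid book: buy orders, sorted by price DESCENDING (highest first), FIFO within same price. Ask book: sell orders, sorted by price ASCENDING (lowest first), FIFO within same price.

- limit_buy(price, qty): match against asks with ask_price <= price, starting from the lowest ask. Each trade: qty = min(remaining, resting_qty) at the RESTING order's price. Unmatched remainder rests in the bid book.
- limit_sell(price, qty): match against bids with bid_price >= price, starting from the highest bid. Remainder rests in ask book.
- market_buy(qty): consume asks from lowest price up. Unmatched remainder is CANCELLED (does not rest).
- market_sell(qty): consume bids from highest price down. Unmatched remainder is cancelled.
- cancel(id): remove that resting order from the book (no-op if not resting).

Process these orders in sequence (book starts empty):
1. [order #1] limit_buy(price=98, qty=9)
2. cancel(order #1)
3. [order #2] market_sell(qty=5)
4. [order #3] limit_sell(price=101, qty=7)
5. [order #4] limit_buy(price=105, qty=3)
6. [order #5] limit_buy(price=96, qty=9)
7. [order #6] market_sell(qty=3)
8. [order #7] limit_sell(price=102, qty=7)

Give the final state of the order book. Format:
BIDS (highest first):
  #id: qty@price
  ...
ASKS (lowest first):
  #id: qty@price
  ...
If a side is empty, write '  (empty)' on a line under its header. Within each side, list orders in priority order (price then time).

Answer: BIDS (highest first):
  #5: 6@96
ASKS (lowest first):
  #3: 4@101
  #7: 7@102

Derivation:
After op 1 [order #1] limit_buy(price=98, qty=9): fills=none; bids=[#1:9@98] asks=[-]
After op 2 cancel(order #1): fills=none; bids=[-] asks=[-]
After op 3 [order #2] market_sell(qty=5): fills=none; bids=[-] asks=[-]
After op 4 [order #3] limit_sell(price=101, qty=7): fills=none; bids=[-] asks=[#3:7@101]
After op 5 [order #4] limit_buy(price=105, qty=3): fills=#4x#3:3@101; bids=[-] asks=[#3:4@101]
After op 6 [order #5] limit_buy(price=96, qty=9): fills=none; bids=[#5:9@96] asks=[#3:4@101]
After op 7 [order #6] market_sell(qty=3): fills=#5x#6:3@96; bids=[#5:6@96] asks=[#3:4@101]
After op 8 [order #7] limit_sell(price=102, qty=7): fills=none; bids=[#5:6@96] asks=[#3:4@101 #7:7@102]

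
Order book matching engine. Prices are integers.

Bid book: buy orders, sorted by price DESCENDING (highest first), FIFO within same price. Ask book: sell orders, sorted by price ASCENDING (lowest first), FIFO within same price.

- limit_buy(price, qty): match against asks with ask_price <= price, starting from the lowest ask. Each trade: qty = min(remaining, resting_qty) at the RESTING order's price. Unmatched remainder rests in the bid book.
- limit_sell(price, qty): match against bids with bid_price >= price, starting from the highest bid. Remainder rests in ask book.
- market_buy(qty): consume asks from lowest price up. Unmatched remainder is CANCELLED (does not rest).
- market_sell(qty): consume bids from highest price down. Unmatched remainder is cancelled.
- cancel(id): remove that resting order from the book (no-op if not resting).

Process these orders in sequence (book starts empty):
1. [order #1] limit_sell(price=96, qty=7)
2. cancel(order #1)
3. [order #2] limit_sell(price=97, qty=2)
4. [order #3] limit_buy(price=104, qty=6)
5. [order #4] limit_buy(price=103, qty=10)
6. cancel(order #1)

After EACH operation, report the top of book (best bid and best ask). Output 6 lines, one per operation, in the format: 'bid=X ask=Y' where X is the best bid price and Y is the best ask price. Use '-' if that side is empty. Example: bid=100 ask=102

After op 1 [order #1] limit_sell(price=96, qty=7): fills=none; bids=[-] asks=[#1:7@96]
After op 2 cancel(order #1): fills=none; bids=[-] asks=[-]
After op 3 [order #2] limit_sell(price=97, qty=2): fills=none; bids=[-] asks=[#2:2@97]
After op 4 [order #3] limit_buy(price=104, qty=6): fills=#3x#2:2@97; bids=[#3:4@104] asks=[-]
After op 5 [order #4] limit_buy(price=103, qty=10): fills=none; bids=[#3:4@104 #4:10@103] asks=[-]
After op 6 cancel(order #1): fills=none; bids=[#3:4@104 #4:10@103] asks=[-]

Answer: bid=- ask=96
bid=- ask=-
bid=- ask=97
bid=104 ask=-
bid=104 ask=-
bid=104 ask=-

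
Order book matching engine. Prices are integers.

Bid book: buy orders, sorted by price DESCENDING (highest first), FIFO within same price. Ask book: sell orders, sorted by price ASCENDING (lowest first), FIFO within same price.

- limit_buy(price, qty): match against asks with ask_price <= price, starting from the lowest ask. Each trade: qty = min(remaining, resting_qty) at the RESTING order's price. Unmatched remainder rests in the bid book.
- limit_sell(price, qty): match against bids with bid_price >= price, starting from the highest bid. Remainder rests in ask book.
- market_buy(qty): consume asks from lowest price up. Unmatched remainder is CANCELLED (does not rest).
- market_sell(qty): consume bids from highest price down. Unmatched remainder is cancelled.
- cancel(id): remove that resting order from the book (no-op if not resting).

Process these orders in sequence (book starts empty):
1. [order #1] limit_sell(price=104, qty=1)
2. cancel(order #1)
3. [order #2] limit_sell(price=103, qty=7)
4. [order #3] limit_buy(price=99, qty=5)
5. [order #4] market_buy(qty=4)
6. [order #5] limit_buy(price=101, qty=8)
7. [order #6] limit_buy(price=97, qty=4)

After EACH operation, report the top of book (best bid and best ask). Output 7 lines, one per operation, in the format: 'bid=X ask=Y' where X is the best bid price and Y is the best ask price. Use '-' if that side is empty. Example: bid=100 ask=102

Answer: bid=- ask=104
bid=- ask=-
bid=- ask=103
bid=99 ask=103
bid=99 ask=103
bid=101 ask=103
bid=101 ask=103

Derivation:
After op 1 [order #1] limit_sell(price=104, qty=1): fills=none; bids=[-] asks=[#1:1@104]
After op 2 cancel(order #1): fills=none; bids=[-] asks=[-]
After op 3 [order #2] limit_sell(price=103, qty=7): fills=none; bids=[-] asks=[#2:7@103]
After op 4 [order #3] limit_buy(price=99, qty=5): fills=none; bids=[#3:5@99] asks=[#2:7@103]
After op 5 [order #4] market_buy(qty=4): fills=#4x#2:4@103; bids=[#3:5@99] asks=[#2:3@103]
After op 6 [order #5] limit_buy(price=101, qty=8): fills=none; bids=[#5:8@101 #3:5@99] asks=[#2:3@103]
After op 7 [order #6] limit_buy(price=97, qty=4): fills=none; bids=[#5:8@101 #3:5@99 #6:4@97] asks=[#2:3@103]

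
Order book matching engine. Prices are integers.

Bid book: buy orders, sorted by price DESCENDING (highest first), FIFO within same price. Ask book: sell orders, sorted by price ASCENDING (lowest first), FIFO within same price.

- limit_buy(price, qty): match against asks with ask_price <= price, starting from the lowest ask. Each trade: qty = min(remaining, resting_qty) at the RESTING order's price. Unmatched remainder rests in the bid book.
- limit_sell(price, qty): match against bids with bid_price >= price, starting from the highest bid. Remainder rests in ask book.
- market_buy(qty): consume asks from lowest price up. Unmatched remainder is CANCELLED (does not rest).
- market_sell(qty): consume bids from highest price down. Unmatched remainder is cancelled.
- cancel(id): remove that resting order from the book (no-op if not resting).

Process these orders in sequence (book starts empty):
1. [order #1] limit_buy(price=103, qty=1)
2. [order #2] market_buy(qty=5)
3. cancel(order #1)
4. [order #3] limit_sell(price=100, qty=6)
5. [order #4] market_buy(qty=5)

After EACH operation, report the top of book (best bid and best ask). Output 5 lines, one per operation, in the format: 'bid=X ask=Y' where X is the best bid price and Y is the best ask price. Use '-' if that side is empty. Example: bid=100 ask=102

After op 1 [order #1] limit_buy(price=103, qty=1): fills=none; bids=[#1:1@103] asks=[-]
After op 2 [order #2] market_buy(qty=5): fills=none; bids=[#1:1@103] asks=[-]
After op 3 cancel(order #1): fills=none; bids=[-] asks=[-]
After op 4 [order #3] limit_sell(price=100, qty=6): fills=none; bids=[-] asks=[#3:6@100]
After op 5 [order #4] market_buy(qty=5): fills=#4x#3:5@100; bids=[-] asks=[#3:1@100]

Answer: bid=103 ask=-
bid=103 ask=-
bid=- ask=-
bid=- ask=100
bid=- ask=100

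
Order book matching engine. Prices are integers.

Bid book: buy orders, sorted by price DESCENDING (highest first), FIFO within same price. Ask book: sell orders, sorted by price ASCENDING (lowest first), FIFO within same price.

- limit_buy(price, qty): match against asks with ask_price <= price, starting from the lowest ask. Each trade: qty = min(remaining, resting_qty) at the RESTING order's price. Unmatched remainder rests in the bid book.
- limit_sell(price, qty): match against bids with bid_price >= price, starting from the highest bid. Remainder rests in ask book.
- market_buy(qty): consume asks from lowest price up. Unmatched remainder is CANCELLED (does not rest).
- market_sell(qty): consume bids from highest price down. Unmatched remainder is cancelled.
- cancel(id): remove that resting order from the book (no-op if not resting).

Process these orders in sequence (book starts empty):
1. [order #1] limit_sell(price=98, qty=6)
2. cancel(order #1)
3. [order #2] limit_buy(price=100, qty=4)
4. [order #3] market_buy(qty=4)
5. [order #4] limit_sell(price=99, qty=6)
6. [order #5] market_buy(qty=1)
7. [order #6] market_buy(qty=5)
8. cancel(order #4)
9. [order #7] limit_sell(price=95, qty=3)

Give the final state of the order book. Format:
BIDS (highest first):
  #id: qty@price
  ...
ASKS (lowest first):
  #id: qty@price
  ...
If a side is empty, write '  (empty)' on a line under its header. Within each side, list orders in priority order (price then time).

Answer: BIDS (highest first):
  (empty)
ASKS (lowest first):
  #7: 3@95

Derivation:
After op 1 [order #1] limit_sell(price=98, qty=6): fills=none; bids=[-] asks=[#1:6@98]
After op 2 cancel(order #1): fills=none; bids=[-] asks=[-]
After op 3 [order #2] limit_buy(price=100, qty=4): fills=none; bids=[#2:4@100] asks=[-]
After op 4 [order #3] market_buy(qty=4): fills=none; bids=[#2:4@100] asks=[-]
After op 5 [order #4] limit_sell(price=99, qty=6): fills=#2x#4:4@100; bids=[-] asks=[#4:2@99]
After op 6 [order #5] market_buy(qty=1): fills=#5x#4:1@99; bids=[-] asks=[#4:1@99]
After op 7 [order #6] market_buy(qty=5): fills=#6x#4:1@99; bids=[-] asks=[-]
After op 8 cancel(order #4): fills=none; bids=[-] asks=[-]
After op 9 [order #7] limit_sell(price=95, qty=3): fills=none; bids=[-] asks=[#7:3@95]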